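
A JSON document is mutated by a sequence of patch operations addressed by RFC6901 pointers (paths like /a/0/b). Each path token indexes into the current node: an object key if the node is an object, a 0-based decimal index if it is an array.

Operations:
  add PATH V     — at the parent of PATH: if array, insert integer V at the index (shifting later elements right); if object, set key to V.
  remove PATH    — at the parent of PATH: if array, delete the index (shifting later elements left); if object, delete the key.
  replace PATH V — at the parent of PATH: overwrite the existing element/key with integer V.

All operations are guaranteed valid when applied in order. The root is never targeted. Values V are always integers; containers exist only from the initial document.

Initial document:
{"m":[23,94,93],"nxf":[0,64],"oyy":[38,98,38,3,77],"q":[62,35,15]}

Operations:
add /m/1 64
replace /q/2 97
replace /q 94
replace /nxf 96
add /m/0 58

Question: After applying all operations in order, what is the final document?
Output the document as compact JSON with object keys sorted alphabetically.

Answer: {"m":[58,23,64,94,93],"nxf":96,"oyy":[38,98,38,3,77],"q":94}

Derivation:
After op 1 (add /m/1 64): {"m":[23,64,94,93],"nxf":[0,64],"oyy":[38,98,38,3,77],"q":[62,35,15]}
After op 2 (replace /q/2 97): {"m":[23,64,94,93],"nxf":[0,64],"oyy":[38,98,38,3,77],"q":[62,35,97]}
After op 3 (replace /q 94): {"m":[23,64,94,93],"nxf":[0,64],"oyy":[38,98,38,3,77],"q":94}
After op 4 (replace /nxf 96): {"m":[23,64,94,93],"nxf":96,"oyy":[38,98,38,3,77],"q":94}
After op 5 (add /m/0 58): {"m":[58,23,64,94,93],"nxf":96,"oyy":[38,98,38,3,77],"q":94}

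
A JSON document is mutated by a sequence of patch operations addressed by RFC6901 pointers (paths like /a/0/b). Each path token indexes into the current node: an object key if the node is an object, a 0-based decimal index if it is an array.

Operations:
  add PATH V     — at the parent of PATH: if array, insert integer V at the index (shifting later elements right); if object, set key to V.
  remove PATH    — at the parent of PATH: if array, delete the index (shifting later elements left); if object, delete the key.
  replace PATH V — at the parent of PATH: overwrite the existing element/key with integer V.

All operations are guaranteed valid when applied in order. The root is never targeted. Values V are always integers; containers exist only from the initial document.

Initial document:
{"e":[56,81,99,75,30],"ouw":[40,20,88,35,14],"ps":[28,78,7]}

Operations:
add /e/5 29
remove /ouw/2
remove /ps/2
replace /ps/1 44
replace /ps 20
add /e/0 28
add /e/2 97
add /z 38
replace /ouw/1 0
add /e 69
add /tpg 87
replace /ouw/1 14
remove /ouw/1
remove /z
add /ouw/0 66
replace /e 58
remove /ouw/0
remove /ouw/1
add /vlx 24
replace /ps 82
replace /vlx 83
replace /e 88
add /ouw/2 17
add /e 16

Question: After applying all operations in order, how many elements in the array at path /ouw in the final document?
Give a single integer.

Answer: 3

Derivation:
After op 1 (add /e/5 29): {"e":[56,81,99,75,30,29],"ouw":[40,20,88,35,14],"ps":[28,78,7]}
After op 2 (remove /ouw/2): {"e":[56,81,99,75,30,29],"ouw":[40,20,35,14],"ps":[28,78,7]}
After op 3 (remove /ps/2): {"e":[56,81,99,75,30,29],"ouw":[40,20,35,14],"ps":[28,78]}
After op 4 (replace /ps/1 44): {"e":[56,81,99,75,30,29],"ouw":[40,20,35,14],"ps":[28,44]}
After op 5 (replace /ps 20): {"e":[56,81,99,75,30,29],"ouw":[40,20,35,14],"ps":20}
After op 6 (add /e/0 28): {"e":[28,56,81,99,75,30,29],"ouw":[40,20,35,14],"ps":20}
After op 7 (add /e/2 97): {"e":[28,56,97,81,99,75,30,29],"ouw":[40,20,35,14],"ps":20}
After op 8 (add /z 38): {"e":[28,56,97,81,99,75,30,29],"ouw":[40,20,35,14],"ps":20,"z":38}
After op 9 (replace /ouw/1 0): {"e":[28,56,97,81,99,75,30,29],"ouw":[40,0,35,14],"ps":20,"z":38}
After op 10 (add /e 69): {"e":69,"ouw":[40,0,35,14],"ps":20,"z":38}
After op 11 (add /tpg 87): {"e":69,"ouw":[40,0,35,14],"ps":20,"tpg":87,"z":38}
After op 12 (replace /ouw/1 14): {"e":69,"ouw":[40,14,35,14],"ps":20,"tpg":87,"z":38}
After op 13 (remove /ouw/1): {"e":69,"ouw":[40,35,14],"ps":20,"tpg":87,"z":38}
After op 14 (remove /z): {"e":69,"ouw":[40,35,14],"ps":20,"tpg":87}
After op 15 (add /ouw/0 66): {"e":69,"ouw":[66,40,35,14],"ps":20,"tpg":87}
After op 16 (replace /e 58): {"e":58,"ouw":[66,40,35,14],"ps":20,"tpg":87}
After op 17 (remove /ouw/0): {"e":58,"ouw":[40,35,14],"ps":20,"tpg":87}
After op 18 (remove /ouw/1): {"e":58,"ouw":[40,14],"ps":20,"tpg":87}
After op 19 (add /vlx 24): {"e":58,"ouw":[40,14],"ps":20,"tpg":87,"vlx":24}
After op 20 (replace /ps 82): {"e":58,"ouw":[40,14],"ps":82,"tpg":87,"vlx":24}
After op 21 (replace /vlx 83): {"e":58,"ouw":[40,14],"ps":82,"tpg":87,"vlx":83}
After op 22 (replace /e 88): {"e":88,"ouw":[40,14],"ps":82,"tpg":87,"vlx":83}
After op 23 (add /ouw/2 17): {"e":88,"ouw":[40,14,17],"ps":82,"tpg":87,"vlx":83}
After op 24 (add /e 16): {"e":16,"ouw":[40,14,17],"ps":82,"tpg":87,"vlx":83}
Size at path /ouw: 3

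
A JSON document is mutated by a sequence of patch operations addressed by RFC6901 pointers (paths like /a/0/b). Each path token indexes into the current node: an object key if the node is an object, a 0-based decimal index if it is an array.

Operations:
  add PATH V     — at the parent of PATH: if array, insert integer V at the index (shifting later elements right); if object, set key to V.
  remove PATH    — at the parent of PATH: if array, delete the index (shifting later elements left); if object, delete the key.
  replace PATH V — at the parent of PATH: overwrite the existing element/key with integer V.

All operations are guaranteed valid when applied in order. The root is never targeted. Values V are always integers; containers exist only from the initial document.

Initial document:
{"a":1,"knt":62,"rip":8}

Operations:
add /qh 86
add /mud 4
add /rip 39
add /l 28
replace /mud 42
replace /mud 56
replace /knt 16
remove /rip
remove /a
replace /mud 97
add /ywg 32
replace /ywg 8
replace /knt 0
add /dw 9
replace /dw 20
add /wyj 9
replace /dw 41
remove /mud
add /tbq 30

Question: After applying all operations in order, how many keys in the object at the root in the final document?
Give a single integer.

Answer: 7

Derivation:
After op 1 (add /qh 86): {"a":1,"knt":62,"qh":86,"rip":8}
After op 2 (add /mud 4): {"a":1,"knt":62,"mud":4,"qh":86,"rip":8}
After op 3 (add /rip 39): {"a":1,"knt":62,"mud":4,"qh":86,"rip":39}
After op 4 (add /l 28): {"a":1,"knt":62,"l":28,"mud":4,"qh":86,"rip":39}
After op 5 (replace /mud 42): {"a":1,"knt":62,"l":28,"mud":42,"qh":86,"rip":39}
After op 6 (replace /mud 56): {"a":1,"knt":62,"l":28,"mud":56,"qh":86,"rip":39}
After op 7 (replace /knt 16): {"a":1,"knt":16,"l":28,"mud":56,"qh":86,"rip":39}
After op 8 (remove /rip): {"a":1,"knt":16,"l":28,"mud":56,"qh":86}
After op 9 (remove /a): {"knt":16,"l":28,"mud":56,"qh":86}
After op 10 (replace /mud 97): {"knt":16,"l":28,"mud":97,"qh":86}
After op 11 (add /ywg 32): {"knt":16,"l":28,"mud":97,"qh":86,"ywg":32}
After op 12 (replace /ywg 8): {"knt":16,"l":28,"mud":97,"qh":86,"ywg":8}
After op 13 (replace /knt 0): {"knt":0,"l":28,"mud":97,"qh":86,"ywg":8}
After op 14 (add /dw 9): {"dw":9,"knt":0,"l":28,"mud":97,"qh":86,"ywg":8}
After op 15 (replace /dw 20): {"dw":20,"knt":0,"l":28,"mud":97,"qh":86,"ywg":8}
After op 16 (add /wyj 9): {"dw":20,"knt":0,"l":28,"mud":97,"qh":86,"wyj":9,"ywg":8}
After op 17 (replace /dw 41): {"dw":41,"knt":0,"l":28,"mud":97,"qh":86,"wyj":9,"ywg":8}
After op 18 (remove /mud): {"dw":41,"knt":0,"l":28,"qh":86,"wyj":9,"ywg":8}
After op 19 (add /tbq 30): {"dw":41,"knt":0,"l":28,"qh":86,"tbq":30,"wyj":9,"ywg":8}
Size at the root: 7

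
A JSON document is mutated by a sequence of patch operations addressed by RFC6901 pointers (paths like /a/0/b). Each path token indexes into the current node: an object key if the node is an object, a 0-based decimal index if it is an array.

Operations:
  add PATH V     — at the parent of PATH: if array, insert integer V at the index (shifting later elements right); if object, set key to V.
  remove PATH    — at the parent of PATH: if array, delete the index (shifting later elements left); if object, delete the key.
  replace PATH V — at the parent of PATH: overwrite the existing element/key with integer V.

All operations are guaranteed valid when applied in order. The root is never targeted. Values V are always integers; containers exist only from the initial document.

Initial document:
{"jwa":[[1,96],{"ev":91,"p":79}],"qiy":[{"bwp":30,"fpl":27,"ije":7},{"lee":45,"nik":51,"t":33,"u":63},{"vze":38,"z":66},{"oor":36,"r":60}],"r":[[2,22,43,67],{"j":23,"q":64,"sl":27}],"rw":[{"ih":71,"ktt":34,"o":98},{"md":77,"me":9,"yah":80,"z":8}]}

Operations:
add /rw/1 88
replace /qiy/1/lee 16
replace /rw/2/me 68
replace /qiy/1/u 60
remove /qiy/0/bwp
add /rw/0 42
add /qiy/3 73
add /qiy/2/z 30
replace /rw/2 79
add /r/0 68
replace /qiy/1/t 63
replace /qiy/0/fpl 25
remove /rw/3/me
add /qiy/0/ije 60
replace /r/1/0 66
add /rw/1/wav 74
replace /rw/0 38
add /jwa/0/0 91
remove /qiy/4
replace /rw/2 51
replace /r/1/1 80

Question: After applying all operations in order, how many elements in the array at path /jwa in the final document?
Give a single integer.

Answer: 2

Derivation:
After op 1 (add /rw/1 88): {"jwa":[[1,96],{"ev":91,"p":79}],"qiy":[{"bwp":30,"fpl":27,"ije":7},{"lee":45,"nik":51,"t":33,"u":63},{"vze":38,"z":66},{"oor":36,"r":60}],"r":[[2,22,43,67],{"j":23,"q":64,"sl":27}],"rw":[{"ih":71,"ktt":34,"o":98},88,{"md":77,"me":9,"yah":80,"z":8}]}
After op 2 (replace /qiy/1/lee 16): {"jwa":[[1,96],{"ev":91,"p":79}],"qiy":[{"bwp":30,"fpl":27,"ije":7},{"lee":16,"nik":51,"t":33,"u":63},{"vze":38,"z":66},{"oor":36,"r":60}],"r":[[2,22,43,67],{"j":23,"q":64,"sl":27}],"rw":[{"ih":71,"ktt":34,"o":98},88,{"md":77,"me":9,"yah":80,"z":8}]}
After op 3 (replace /rw/2/me 68): {"jwa":[[1,96],{"ev":91,"p":79}],"qiy":[{"bwp":30,"fpl":27,"ije":7},{"lee":16,"nik":51,"t":33,"u":63},{"vze":38,"z":66},{"oor":36,"r":60}],"r":[[2,22,43,67],{"j":23,"q":64,"sl":27}],"rw":[{"ih":71,"ktt":34,"o":98},88,{"md":77,"me":68,"yah":80,"z":8}]}
After op 4 (replace /qiy/1/u 60): {"jwa":[[1,96],{"ev":91,"p":79}],"qiy":[{"bwp":30,"fpl":27,"ije":7},{"lee":16,"nik":51,"t":33,"u":60},{"vze":38,"z":66},{"oor":36,"r":60}],"r":[[2,22,43,67],{"j":23,"q":64,"sl":27}],"rw":[{"ih":71,"ktt":34,"o":98},88,{"md":77,"me":68,"yah":80,"z":8}]}
After op 5 (remove /qiy/0/bwp): {"jwa":[[1,96],{"ev":91,"p":79}],"qiy":[{"fpl":27,"ije":7},{"lee":16,"nik":51,"t":33,"u":60},{"vze":38,"z":66},{"oor":36,"r":60}],"r":[[2,22,43,67],{"j":23,"q":64,"sl":27}],"rw":[{"ih":71,"ktt":34,"o":98},88,{"md":77,"me":68,"yah":80,"z":8}]}
After op 6 (add /rw/0 42): {"jwa":[[1,96],{"ev":91,"p":79}],"qiy":[{"fpl":27,"ije":7},{"lee":16,"nik":51,"t":33,"u":60},{"vze":38,"z":66},{"oor":36,"r":60}],"r":[[2,22,43,67],{"j":23,"q":64,"sl":27}],"rw":[42,{"ih":71,"ktt":34,"o":98},88,{"md":77,"me":68,"yah":80,"z":8}]}
After op 7 (add /qiy/3 73): {"jwa":[[1,96],{"ev":91,"p":79}],"qiy":[{"fpl":27,"ije":7},{"lee":16,"nik":51,"t":33,"u":60},{"vze":38,"z":66},73,{"oor":36,"r":60}],"r":[[2,22,43,67],{"j":23,"q":64,"sl":27}],"rw":[42,{"ih":71,"ktt":34,"o":98},88,{"md":77,"me":68,"yah":80,"z":8}]}
After op 8 (add /qiy/2/z 30): {"jwa":[[1,96],{"ev":91,"p":79}],"qiy":[{"fpl":27,"ije":7},{"lee":16,"nik":51,"t":33,"u":60},{"vze":38,"z":30},73,{"oor":36,"r":60}],"r":[[2,22,43,67],{"j":23,"q":64,"sl":27}],"rw":[42,{"ih":71,"ktt":34,"o":98},88,{"md":77,"me":68,"yah":80,"z":8}]}
After op 9 (replace /rw/2 79): {"jwa":[[1,96],{"ev":91,"p":79}],"qiy":[{"fpl":27,"ije":7},{"lee":16,"nik":51,"t":33,"u":60},{"vze":38,"z":30},73,{"oor":36,"r":60}],"r":[[2,22,43,67],{"j":23,"q":64,"sl":27}],"rw":[42,{"ih":71,"ktt":34,"o":98},79,{"md":77,"me":68,"yah":80,"z":8}]}
After op 10 (add /r/0 68): {"jwa":[[1,96],{"ev":91,"p":79}],"qiy":[{"fpl":27,"ije":7},{"lee":16,"nik":51,"t":33,"u":60},{"vze":38,"z":30},73,{"oor":36,"r":60}],"r":[68,[2,22,43,67],{"j":23,"q":64,"sl":27}],"rw":[42,{"ih":71,"ktt":34,"o":98},79,{"md":77,"me":68,"yah":80,"z":8}]}
After op 11 (replace /qiy/1/t 63): {"jwa":[[1,96],{"ev":91,"p":79}],"qiy":[{"fpl":27,"ije":7},{"lee":16,"nik":51,"t":63,"u":60},{"vze":38,"z":30},73,{"oor":36,"r":60}],"r":[68,[2,22,43,67],{"j":23,"q":64,"sl":27}],"rw":[42,{"ih":71,"ktt":34,"o":98},79,{"md":77,"me":68,"yah":80,"z":8}]}
After op 12 (replace /qiy/0/fpl 25): {"jwa":[[1,96],{"ev":91,"p":79}],"qiy":[{"fpl":25,"ije":7},{"lee":16,"nik":51,"t":63,"u":60},{"vze":38,"z":30},73,{"oor":36,"r":60}],"r":[68,[2,22,43,67],{"j":23,"q":64,"sl":27}],"rw":[42,{"ih":71,"ktt":34,"o":98},79,{"md":77,"me":68,"yah":80,"z":8}]}
After op 13 (remove /rw/3/me): {"jwa":[[1,96],{"ev":91,"p":79}],"qiy":[{"fpl":25,"ije":7},{"lee":16,"nik":51,"t":63,"u":60},{"vze":38,"z":30},73,{"oor":36,"r":60}],"r":[68,[2,22,43,67],{"j":23,"q":64,"sl":27}],"rw":[42,{"ih":71,"ktt":34,"o":98},79,{"md":77,"yah":80,"z":8}]}
After op 14 (add /qiy/0/ije 60): {"jwa":[[1,96],{"ev":91,"p":79}],"qiy":[{"fpl":25,"ije":60},{"lee":16,"nik":51,"t":63,"u":60},{"vze":38,"z":30},73,{"oor":36,"r":60}],"r":[68,[2,22,43,67],{"j":23,"q":64,"sl":27}],"rw":[42,{"ih":71,"ktt":34,"o":98},79,{"md":77,"yah":80,"z":8}]}
After op 15 (replace /r/1/0 66): {"jwa":[[1,96],{"ev":91,"p":79}],"qiy":[{"fpl":25,"ije":60},{"lee":16,"nik":51,"t":63,"u":60},{"vze":38,"z":30},73,{"oor":36,"r":60}],"r":[68,[66,22,43,67],{"j":23,"q":64,"sl":27}],"rw":[42,{"ih":71,"ktt":34,"o":98},79,{"md":77,"yah":80,"z":8}]}
After op 16 (add /rw/1/wav 74): {"jwa":[[1,96],{"ev":91,"p":79}],"qiy":[{"fpl":25,"ije":60},{"lee":16,"nik":51,"t":63,"u":60},{"vze":38,"z":30},73,{"oor":36,"r":60}],"r":[68,[66,22,43,67],{"j":23,"q":64,"sl":27}],"rw":[42,{"ih":71,"ktt":34,"o":98,"wav":74},79,{"md":77,"yah":80,"z":8}]}
After op 17 (replace /rw/0 38): {"jwa":[[1,96],{"ev":91,"p":79}],"qiy":[{"fpl":25,"ije":60},{"lee":16,"nik":51,"t":63,"u":60},{"vze":38,"z":30},73,{"oor":36,"r":60}],"r":[68,[66,22,43,67],{"j":23,"q":64,"sl":27}],"rw":[38,{"ih":71,"ktt":34,"o":98,"wav":74},79,{"md":77,"yah":80,"z":8}]}
After op 18 (add /jwa/0/0 91): {"jwa":[[91,1,96],{"ev":91,"p":79}],"qiy":[{"fpl":25,"ije":60},{"lee":16,"nik":51,"t":63,"u":60},{"vze":38,"z":30},73,{"oor":36,"r":60}],"r":[68,[66,22,43,67],{"j":23,"q":64,"sl":27}],"rw":[38,{"ih":71,"ktt":34,"o":98,"wav":74},79,{"md":77,"yah":80,"z":8}]}
After op 19 (remove /qiy/4): {"jwa":[[91,1,96],{"ev":91,"p":79}],"qiy":[{"fpl":25,"ije":60},{"lee":16,"nik":51,"t":63,"u":60},{"vze":38,"z":30},73],"r":[68,[66,22,43,67],{"j":23,"q":64,"sl":27}],"rw":[38,{"ih":71,"ktt":34,"o":98,"wav":74},79,{"md":77,"yah":80,"z":8}]}
After op 20 (replace /rw/2 51): {"jwa":[[91,1,96],{"ev":91,"p":79}],"qiy":[{"fpl":25,"ije":60},{"lee":16,"nik":51,"t":63,"u":60},{"vze":38,"z":30},73],"r":[68,[66,22,43,67],{"j":23,"q":64,"sl":27}],"rw":[38,{"ih":71,"ktt":34,"o":98,"wav":74},51,{"md":77,"yah":80,"z":8}]}
After op 21 (replace /r/1/1 80): {"jwa":[[91,1,96],{"ev":91,"p":79}],"qiy":[{"fpl":25,"ije":60},{"lee":16,"nik":51,"t":63,"u":60},{"vze":38,"z":30},73],"r":[68,[66,80,43,67],{"j":23,"q":64,"sl":27}],"rw":[38,{"ih":71,"ktt":34,"o":98,"wav":74},51,{"md":77,"yah":80,"z":8}]}
Size at path /jwa: 2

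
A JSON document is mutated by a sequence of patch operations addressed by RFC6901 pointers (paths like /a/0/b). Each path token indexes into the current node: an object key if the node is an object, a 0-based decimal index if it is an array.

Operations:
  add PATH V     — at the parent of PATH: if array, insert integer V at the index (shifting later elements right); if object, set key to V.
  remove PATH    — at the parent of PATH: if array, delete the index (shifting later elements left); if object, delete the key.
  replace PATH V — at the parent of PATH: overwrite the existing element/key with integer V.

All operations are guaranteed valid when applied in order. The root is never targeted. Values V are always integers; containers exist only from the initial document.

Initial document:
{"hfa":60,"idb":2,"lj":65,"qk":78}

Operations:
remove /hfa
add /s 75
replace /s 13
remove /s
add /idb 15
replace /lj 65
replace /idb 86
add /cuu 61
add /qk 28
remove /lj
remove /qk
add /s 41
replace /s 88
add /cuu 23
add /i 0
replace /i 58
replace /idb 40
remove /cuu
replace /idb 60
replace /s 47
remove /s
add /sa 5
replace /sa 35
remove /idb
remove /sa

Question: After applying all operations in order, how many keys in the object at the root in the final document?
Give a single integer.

Answer: 1

Derivation:
After op 1 (remove /hfa): {"idb":2,"lj":65,"qk":78}
After op 2 (add /s 75): {"idb":2,"lj":65,"qk":78,"s":75}
After op 3 (replace /s 13): {"idb":2,"lj":65,"qk":78,"s":13}
After op 4 (remove /s): {"idb":2,"lj":65,"qk":78}
After op 5 (add /idb 15): {"idb":15,"lj":65,"qk":78}
After op 6 (replace /lj 65): {"idb":15,"lj":65,"qk":78}
After op 7 (replace /idb 86): {"idb":86,"lj":65,"qk":78}
After op 8 (add /cuu 61): {"cuu":61,"idb":86,"lj":65,"qk":78}
After op 9 (add /qk 28): {"cuu":61,"idb":86,"lj":65,"qk":28}
After op 10 (remove /lj): {"cuu":61,"idb":86,"qk":28}
After op 11 (remove /qk): {"cuu":61,"idb":86}
After op 12 (add /s 41): {"cuu":61,"idb":86,"s":41}
After op 13 (replace /s 88): {"cuu":61,"idb":86,"s":88}
After op 14 (add /cuu 23): {"cuu":23,"idb":86,"s":88}
After op 15 (add /i 0): {"cuu":23,"i":0,"idb":86,"s":88}
After op 16 (replace /i 58): {"cuu":23,"i":58,"idb":86,"s":88}
After op 17 (replace /idb 40): {"cuu":23,"i":58,"idb":40,"s":88}
After op 18 (remove /cuu): {"i":58,"idb":40,"s":88}
After op 19 (replace /idb 60): {"i":58,"idb":60,"s":88}
After op 20 (replace /s 47): {"i":58,"idb":60,"s":47}
After op 21 (remove /s): {"i":58,"idb":60}
After op 22 (add /sa 5): {"i":58,"idb":60,"sa":5}
After op 23 (replace /sa 35): {"i":58,"idb":60,"sa":35}
After op 24 (remove /idb): {"i":58,"sa":35}
After op 25 (remove /sa): {"i":58}
Size at the root: 1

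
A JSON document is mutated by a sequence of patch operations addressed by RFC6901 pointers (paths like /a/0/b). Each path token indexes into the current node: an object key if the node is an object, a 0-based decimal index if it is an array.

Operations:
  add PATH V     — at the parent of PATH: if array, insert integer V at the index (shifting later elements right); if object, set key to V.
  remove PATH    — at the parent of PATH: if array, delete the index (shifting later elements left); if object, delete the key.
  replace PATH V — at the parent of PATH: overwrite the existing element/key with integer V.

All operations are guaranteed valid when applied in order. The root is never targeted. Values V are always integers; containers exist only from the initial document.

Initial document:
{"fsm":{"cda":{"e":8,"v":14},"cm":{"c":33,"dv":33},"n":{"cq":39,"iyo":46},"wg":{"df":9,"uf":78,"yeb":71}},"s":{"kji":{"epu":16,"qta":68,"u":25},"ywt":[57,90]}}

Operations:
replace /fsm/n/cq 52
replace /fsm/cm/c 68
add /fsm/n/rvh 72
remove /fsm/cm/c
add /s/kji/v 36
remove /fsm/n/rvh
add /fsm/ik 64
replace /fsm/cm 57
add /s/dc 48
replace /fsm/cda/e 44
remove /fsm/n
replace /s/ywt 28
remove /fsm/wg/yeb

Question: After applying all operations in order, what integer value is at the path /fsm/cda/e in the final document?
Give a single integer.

Answer: 44

Derivation:
After op 1 (replace /fsm/n/cq 52): {"fsm":{"cda":{"e":8,"v":14},"cm":{"c":33,"dv":33},"n":{"cq":52,"iyo":46},"wg":{"df":9,"uf":78,"yeb":71}},"s":{"kji":{"epu":16,"qta":68,"u":25},"ywt":[57,90]}}
After op 2 (replace /fsm/cm/c 68): {"fsm":{"cda":{"e":8,"v":14},"cm":{"c":68,"dv":33},"n":{"cq":52,"iyo":46},"wg":{"df":9,"uf":78,"yeb":71}},"s":{"kji":{"epu":16,"qta":68,"u":25},"ywt":[57,90]}}
After op 3 (add /fsm/n/rvh 72): {"fsm":{"cda":{"e":8,"v":14},"cm":{"c":68,"dv":33},"n":{"cq":52,"iyo":46,"rvh":72},"wg":{"df":9,"uf":78,"yeb":71}},"s":{"kji":{"epu":16,"qta":68,"u":25},"ywt":[57,90]}}
After op 4 (remove /fsm/cm/c): {"fsm":{"cda":{"e":8,"v":14},"cm":{"dv":33},"n":{"cq":52,"iyo":46,"rvh":72},"wg":{"df":9,"uf":78,"yeb":71}},"s":{"kji":{"epu":16,"qta":68,"u":25},"ywt":[57,90]}}
After op 5 (add /s/kji/v 36): {"fsm":{"cda":{"e":8,"v":14},"cm":{"dv":33},"n":{"cq":52,"iyo":46,"rvh":72},"wg":{"df":9,"uf":78,"yeb":71}},"s":{"kji":{"epu":16,"qta":68,"u":25,"v":36},"ywt":[57,90]}}
After op 6 (remove /fsm/n/rvh): {"fsm":{"cda":{"e":8,"v":14},"cm":{"dv":33},"n":{"cq":52,"iyo":46},"wg":{"df":9,"uf":78,"yeb":71}},"s":{"kji":{"epu":16,"qta":68,"u":25,"v":36},"ywt":[57,90]}}
After op 7 (add /fsm/ik 64): {"fsm":{"cda":{"e":8,"v":14},"cm":{"dv":33},"ik":64,"n":{"cq":52,"iyo":46},"wg":{"df":9,"uf":78,"yeb":71}},"s":{"kji":{"epu":16,"qta":68,"u":25,"v":36},"ywt":[57,90]}}
After op 8 (replace /fsm/cm 57): {"fsm":{"cda":{"e":8,"v":14},"cm":57,"ik":64,"n":{"cq":52,"iyo":46},"wg":{"df":9,"uf":78,"yeb":71}},"s":{"kji":{"epu":16,"qta":68,"u":25,"v":36},"ywt":[57,90]}}
After op 9 (add /s/dc 48): {"fsm":{"cda":{"e":8,"v":14},"cm":57,"ik":64,"n":{"cq":52,"iyo":46},"wg":{"df":9,"uf":78,"yeb":71}},"s":{"dc":48,"kji":{"epu":16,"qta":68,"u":25,"v":36},"ywt":[57,90]}}
After op 10 (replace /fsm/cda/e 44): {"fsm":{"cda":{"e":44,"v":14},"cm":57,"ik":64,"n":{"cq":52,"iyo":46},"wg":{"df":9,"uf":78,"yeb":71}},"s":{"dc":48,"kji":{"epu":16,"qta":68,"u":25,"v":36},"ywt":[57,90]}}
After op 11 (remove /fsm/n): {"fsm":{"cda":{"e":44,"v":14},"cm":57,"ik":64,"wg":{"df":9,"uf":78,"yeb":71}},"s":{"dc":48,"kji":{"epu":16,"qta":68,"u":25,"v":36},"ywt":[57,90]}}
After op 12 (replace /s/ywt 28): {"fsm":{"cda":{"e":44,"v":14},"cm":57,"ik":64,"wg":{"df":9,"uf":78,"yeb":71}},"s":{"dc":48,"kji":{"epu":16,"qta":68,"u":25,"v":36},"ywt":28}}
After op 13 (remove /fsm/wg/yeb): {"fsm":{"cda":{"e":44,"v":14},"cm":57,"ik":64,"wg":{"df":9,"uf":78}},"s":{"dc":48,"kji":{"epu":16,"qta":68,"u":25,"v":36},"ywt":28}}
Value at /fsm/cda/e: 44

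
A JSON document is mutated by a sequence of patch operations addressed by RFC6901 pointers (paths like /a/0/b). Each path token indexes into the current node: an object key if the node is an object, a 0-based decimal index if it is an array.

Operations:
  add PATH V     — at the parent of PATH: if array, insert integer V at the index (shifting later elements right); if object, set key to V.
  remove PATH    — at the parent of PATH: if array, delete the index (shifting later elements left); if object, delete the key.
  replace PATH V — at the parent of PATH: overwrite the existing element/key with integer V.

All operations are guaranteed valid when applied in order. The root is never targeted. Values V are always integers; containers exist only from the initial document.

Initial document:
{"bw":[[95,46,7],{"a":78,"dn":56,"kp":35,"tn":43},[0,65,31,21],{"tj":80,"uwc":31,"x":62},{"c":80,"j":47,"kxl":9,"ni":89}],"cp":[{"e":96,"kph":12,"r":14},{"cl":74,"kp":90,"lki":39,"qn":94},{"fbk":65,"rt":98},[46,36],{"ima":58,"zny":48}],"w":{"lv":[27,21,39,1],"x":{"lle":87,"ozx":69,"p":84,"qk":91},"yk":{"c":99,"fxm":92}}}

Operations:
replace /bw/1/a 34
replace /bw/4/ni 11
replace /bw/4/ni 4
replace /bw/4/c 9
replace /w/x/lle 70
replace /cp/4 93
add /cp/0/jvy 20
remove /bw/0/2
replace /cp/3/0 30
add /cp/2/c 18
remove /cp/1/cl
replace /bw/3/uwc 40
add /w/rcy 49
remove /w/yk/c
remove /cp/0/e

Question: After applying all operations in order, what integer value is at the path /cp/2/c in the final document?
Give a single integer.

Answer: 18

Derivation:
After op 1 (replace /bw/1/a 34): {"bw":[[95,46,7],{"a":34,"dn":56,"kp":35,"tn":43},[0,65,31,21],{"tj":80,"uwc":31,"x":62},{"c":80,"j":47,"kxl":9,"ni":89}],"cp":[{"e":96,"kph":12,"r":14},{"cl":74,"kp":90,"lki":39,"qn":94},{"fbk":65,"rt":98},[46,36],{"ima":58,"zny":48}],"w":{"lv":[27,21,39,1],"x":{"lle":87,"ozx":69,"p":84,"qk":91},"yk":{"c":99,"fxm":92}}}
After op 2 (replace /bw/4/ni 11): {"bw":[[95,46,7],{"a":34,"dn":56,"kp":35,"tn":43},[0,65,31,21],{"tj":80,"uwc":31,"x":62},{"c":80,"j":47,"kxl":9,"ni":11}],"cp":[{"e":96,"kph":12,"r":14},{"cl":74,"kp":90,"lki":39,"qn":94},{"fbk":65,"rt":98},[46,36],{"ima":58,"zny":48}],"w":{"lv":[27,21,39,1],"x":{"lle":87,"ozx":69,"p":84,"qk":91},"yk":{"c":99,"fxm":92}}}
After op 3 (replace /bw/4/ni 4): {"bw":[[95,46,7],{"a":34,"dn":56,"kp":35,"tn":43},[0,65,31,21],{"tj":80,"uwc":31,"x":62},{"c":80,"j":47,"kxl":9,"ni":4}],"cp":[{"e":96,"kph":12,"r":14},{"cl":74,"kp":90,"lki":39,"qn":94},{"fbk":65,"rt":98},[46,36],{"ima":58,"zny":48}],"w":{"lv":[27,21,39,1],"x":{"lle":87,"ozx":69,"p":84,"qk":91},"yk":{"c":99,"fxm":92}}}
After op 4 (replace /bw/4/c 9): {"bw":[[95,46,7],{"a":34,"dn":56,"kp":35,"tn":43},[0,65,31,21],{"tj":80,"uwc":31,"x":62},{"c":9,"j":47,"kxl":9,"ni":4}],"cp":[{"e":96,"kph":12,"r":14},{"cl":74,"kp":90,"lki":39,"qn":94},{"fbk":65,"rt":98},[46,36],{"ima":58,"zny":48}],"w":{"lv":[27,21,39,1],"x":{"lle":87,"ozx":69,"p":84,"qk":91},"yk":{"c":99,"fxm":92}}}
After op 5 (replace /w/x/lle 70): {"bw":[[95,46,7],{"a":34,"dn":56,"kp":35,"tn":43},[0,65,31,21],{"tj":80,"uwc":31,"x":62},{"c":9,"j":47,"kxl":9,"ni":4}],"cp":[{"e":96,"kph":12,"r":14},{"cl":74,"kp":90,"lki":39,"qn":94},{"fbk":65,"rt":98},[46,36],{"ima":58,"zny":48}],"w":{"lv":[27,21,39,1],"x":{"lle":70,"ozx":69,"p":84,"qk":91},"yk":{"c":99,"fxm":92}}}
After op 6 (replace /cp/4 93): {"bw":[[95,46,7],{"a":34,"dn":56,"kp":35,"tn":43},[0,65,31,21],{"tj":80,"uwc":31,"x":62},{"c":9,"j":47,"kxl":9,"ni":4}],"cp":[{"e":96,"kph":12,"r":14},{"cl":74,"kp":90,"lki":39,"qn":94},{"fbk":65,"rt":98},[46,36],93],"w":{"lv":[27,21,39,1],"x":{"lle":70,"ozx":69,"p":84,"qk":91},"yk":{"c":99,"fxm":92}}}
After op 7 (add /cp/0/jvy 20): {"bw":[[95,46,7],{"a":34,"dn":56,"kp":35,"tn":43},[0,65,31,21],{"tj":80,"uwc":31,"x":62},{"c":9,"j":47,"kxl":9,"ni":4}],"cp":[{"e":96,"jvy":20,"kph":12,"r":14},{"cl":74,"kp":90,"lki":39,"qn":94},{"fbk":65,"rt":98},[46,36],93],"w":{"lv":[27,21,39,1],"x":{"lle":70,"ozx":69,"p":84,"qk":91},"yk":{"c":99,"fxm":92}}}
After op 8 (remove /bw/0/2): {"bw":[[95,46],{"a":34,"dn":56,"kp":35,"tn":43},[0,65,31,21],{"tj":80,"uwc":31,"x":62},{"c":9,"j":47,"kxl":9,"ni":4}],"cp":[{"e":96,"jvy":20,"kph":12,"r":14},{"cl":74,"kp":90,"lki":39,"qn":94},{"fbk":65,"rt":98},[46,36],93],"w":{"lv":[27,21,39,1],"x":{"lle":70,"ozx":69,"p":84,"qk":91},"yk":{"c":99,"fxm":92}}}
After op 9 (replace /cp/3/0 30): {"bw":[[95,46],{"a":34,"dn":56,"kp":35,"tn":43},[0,65,31,21],{"tj":80,"uwc":31,"x":62},{"c":9,"j":47,"kxl":9,"ni":4}],"cp":[{"e":96,"jvy":20,"kph":12,"r":14},{"cl":74,"kp":90,"lki":39,"qn":94},{"fbk":65,"rt":98},[30,36],93],"w":{"lv":[27,21,39,1],"x":{"lle":70,"ozx":69,"p":84,"qk":91},"yk":{"c":99,"fxm":92}}}
After op 10 (add /cp/2/c 18): {"bw":[[95,46],{"a":34,"dn":56,"kp":35,"tn":43},[0,65,31,21],{"tj":80,"uwc":31,"x":62},{"c":9,"j":47,"kxl":9,"ni":4}],"cp":[{"e":96,"jvy":20,"kph":12,"r":14},{"cl":74,"kp":90,"lki":39,"qn":94},{"c":18,"fbk":65,"rt":98},[30,36],93],"w":{"lv":[27,21,39,1],"x":{"lle":70,"ozx":69,"p":84,"qk":91},"yk":{"c":99,"fxm":92}}}
After op 11 (remove /cp/1/cl): {"bw":[[95,46],{"a":34,"dn":56,"kp":35,"tn":43},[0,65,31,21],{"tj":80,"uwc":31,"x":62},{"c":9,"j":47,"kxl":9,"ni":4}],"cp":[{"e":96,"jvy":20,"kph":12,"r":14},{"kp":90,"lki":39,"qn":94},{"c":18,"fbk":65,"rt":98},[30,36],93],"w":{"lv":[27,21,39,1],"x":{"lle":70,"ozx":69,"p":84,"qk":91},"yk":{"c":99,"fxm":92}}}
After op 12 (replace /bw/3/uwc 40): {"bw":[[95,46],{"a":34,"dn":56,"kp":35,"tn":43},[0,65,31,21],{"tj":80,"uwc":40,"x":62},{"c":9,"j":47,"kxl":9,"ni":4}],"cp":[{"e":96,"jvy":20,"kph":12,"r":14},{"kp":90,"lki":39,"qn":94},{"c":18,"fbk":65,"rt":98},[30,36],93],"w":{"lv":[27,21,39,1],"x":{"lle":70,"ozx":69,"p":84,"qk":91},"yk":{"c":99,"fxm":92}}}
After op 13 (add /w/rcy 49): {"bw":[[95,46],{"a":34,"dn":56,"kp":35,"tn":43},[0,65,31,21],{"tj":80,"uwc":40,"x":62},{"c":9,"j":47,"kxl":9,"ni":4}],"cp":[{"e":96,"jvy":20,"kph":12,"r":14},{"kp":90,"lki":39,"qn":94},{"c":18,"fbk":65,"rt":98},[30,36],93],"w":{"lv":[27,21,39,1],"rcy":49,"x":{"lle":70,"ozx":69,"p":84,"qk":91},"yk":{"c":99,"fxm":92}}}
After op 14 (remove /w/yk/c): {"bw":[[95,46],{"a":34,"dn":56,"kp":35,"tn":43},[0,65,31,21],{"tj":80,"uwc":40,"x":62},{"c":9,"j":47,"kxl":9,"ni":4}],"cp":[{"e":96,"jvy":20,"kph":12,"r":14},{"kp":90,"lki":39,"qn":94},{"c":18,"fbk":65,"rt":98},[30,36],93],"w":{"lv":[27,21,39,1],"rcy":49,"x":{"lle":70,"ozx":69,"p":84,"qk":91},"yk":{"fxm":92}}}
After op 15 (remove /cp/0/e): {"bw":[[95,46],{"a":34,"dn":56,"kp":35,"tn":43},[0,65,31,21],{"tj":80,"uwc":40,"x":62},{"c":9,"j":47,"kxl":9,"ni":4}],"cp":[{"jvy":20,"kph":12,"r":14},{"kp":90,"lki":39,"qn":94},{"c":18,"fbk":65,"rt":98},[30,36],93],"w":{"lv":[27,21,39,1],"rcy":49,"x":{"lle":70,"ozx":69,"p":84,"qk":91},"yk":{"fxm":92}}}
Value at /cp/2/c: 18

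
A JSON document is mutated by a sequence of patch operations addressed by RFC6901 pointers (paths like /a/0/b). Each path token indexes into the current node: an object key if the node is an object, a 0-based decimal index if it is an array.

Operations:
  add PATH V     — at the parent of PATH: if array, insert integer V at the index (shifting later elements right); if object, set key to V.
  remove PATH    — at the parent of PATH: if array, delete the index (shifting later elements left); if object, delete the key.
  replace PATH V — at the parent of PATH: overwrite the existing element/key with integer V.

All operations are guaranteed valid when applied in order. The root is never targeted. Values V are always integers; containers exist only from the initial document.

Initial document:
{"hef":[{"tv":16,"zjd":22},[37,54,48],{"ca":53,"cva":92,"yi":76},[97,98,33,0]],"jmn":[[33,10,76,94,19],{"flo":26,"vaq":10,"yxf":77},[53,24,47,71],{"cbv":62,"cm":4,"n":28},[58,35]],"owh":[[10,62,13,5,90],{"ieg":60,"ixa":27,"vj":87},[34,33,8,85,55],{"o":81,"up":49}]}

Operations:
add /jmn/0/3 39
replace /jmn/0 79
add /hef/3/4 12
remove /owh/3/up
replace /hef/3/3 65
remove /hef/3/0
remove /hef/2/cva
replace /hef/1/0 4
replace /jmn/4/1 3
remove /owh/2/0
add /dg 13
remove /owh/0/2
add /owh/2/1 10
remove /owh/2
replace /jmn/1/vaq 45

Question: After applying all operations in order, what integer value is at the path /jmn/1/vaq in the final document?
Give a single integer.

After op 1 (add /jmn/0/3 39): {"hef":[{"tv":16,"zjd":22},[37,54,48],{"ca":53,"cva":92,"yi":76},[97,98,33,0]],"jmn":[[33,10,76,39,94,19],{"flo":26,"vaq":10,"yxf":77},[53,24,47,71],{"cbv":62,"cm":4,"n":28},[58,35]],"owh":[[10,62,13,5,90],{"ieg":60,"ixa":27,"vj":87},[34,33,8,85,55],{"o":81,"up":49}]}
After op 2 (replace /jmn/0 79): {"hef":[{"tv":16,"zjd":22},[37,54,48],{"ca":53,"cva":92,"yi":76},[97,98,33,0]],"jmn":[79,{"flo":26,"vaq":10,"yxf":77},[53,24,47,71],{"cbv":62,"cm":4,"n":28},[58,35]],"owh":[[10,62,13,5,90],{"ieg":60,"ixa":27,"vj":87},[34,33,8,85,55],{"o":81,"up":49}]}
After op 3 (add /hef/3/4 12): {"hef":[{"tv":16,"zjd":22},[37,54,48],{"ca":53,"cva":92,"yi":76},[97,98,33,0,12]],"jmn":[79,{"flo":26,"vaq":10,"yxf":77},[53,24,47,71],{"cbv":62,"cm":4,"n":28},[58,35]],"owh":[[10,62,13,5,90],{"ieg":60,"ixa":27,"vj":87},[34,33,8,85,55],{"o":81,"up":49}]}
After op 4 (remove /owh/3/up): {"hef":[{"tv":16,"zjd":22},[37,54,48],{"ca":53,"cva":92,"yi":76},[97,98,33,0,12]],"jmn":[79,{"flo":26,"vaq":10,"yxf":77},[53,24,47,71],{"cbv":62,"cm":4,"n":28},[58,35]],"owh":[[10,62,13,5,90],{"ieg":60,"ixa":27,"vj":87},[34,33,8,85,55],{"o":81}]}
After op 5 (replace /hef/3/3 65): {"hef":[{"tv":16,"zjd":22},[37,54,48],{"ca":53,"cva":92,"yi":76},[97,98,33,65,12]],"jmn":[79,{"flo":26,"vaq":10,"yxf":77},[53,24,47,71],{"cbv":62,"cm":4,"n":28},[58,35]],"owh":[[10,62,13,5,90],{"ieg":60,"ixa":27,"vj":87},[34,33,8,85,55],{"o":81}]}
After op 6 (remove /hef/3/0): {"hef":[{"tv":16,"zjd":22},[37,54,48],{"ca":53,"cva":92,"yi":76},[98,33,65,12]],"jmn":[79,{"flo":26,"vaq":10,"yxf":77},[53,24,47,71],{"cbv":62,"cm":4,"n":28},[58,35]],"owh":[[10,62,13,5,90],{"ieg":60,"ixa":27,"vj":87},[34,33,8,85,55],{"o":81}]}
After op 7 (remove /hef/2/cva): {"hef":[{"tv":16,"zjd":22},[37,54,48],{"ca":53,"yi":76},[98,33,65,12]],"jmn":[79,{"flo":26,"vaq":10,"yxf":77},[53,24,47,71],{"cbv":62,"cm":4,"n":28},[58,35]],"owh":[[10,62,13,5,90],{"ieg":60,"ixa":27,"vj":87},[34,33,8,85,55],{"o":81}]}
After op 8 (replace /hef/1/0 4): {"hef":[{"tv":16,"zjd":22},[4,54,48],{"ca":53,"yi":76},[98,33,65,12]],"jmn":[79,{"flo":26,"vaq":10,"yxf":77},[53,24,47,71],{"cbv":62,"cm":4,"n":28},[58,35]],"owh":[[10,62,13,5,90],{"ieg":60,"ixa":27,"vj":87},[34,33,8,85,55],{"o":81}]}
After op 9 (replace /jmn/4/1 3): {"hef":[{"tv":16,"zjd":22},[4,54,48],{"ca":53,"yi":76},[98,33,65,12]],"jmn":[79,{"flo":26,"vaq":10,"yxf":77},[53,24,47,71],{"cbv":62,"cm":4,"n":28},[58,3]],"owh":[[10,62,13,5,90],{"ieg":60,"ixa":27,"vj":87},[34,33,8,85,55],{"o":81}]}
After op 10 (remove /owh/2/0): {"hef":[{"tv":16,"zjd":22},[4,54,48],{"ca":53,"yi":76},[98,33,65,12]],"jmn":[79,{"flo":26,"vaq":10,"yxf":77},[53,24,47,71],{"cbv":62,"cm":4,"n":28},[58,3]],"owh":[[10,62,13,5,90],{"ieg":60,"ixa":27,"vj":87},[33,8,85,55],{"o":81}]}
After op 11 (add /dg 13): {"dg":13,"hef":[{"tv":16,"zjd":22},[4,54,48],{"ca":53,"yi":76},[98,33,65,12]],"jmn":[79,{"flo":26,"vaq":10,"yxf":77},[53,24,47,71],{"cbv":62,"cm":4,"n":28},[58,3]],"owh":[[10,62,13,5,90],{"ieg":60,"ixa":27,"vj":87},[33,8,85,55],{"o":81}]}
After op 12 (remove /owh/0/2): {"dg":13,"hef":[{"tv":16,"zjd":22},[4,54,48],{"ca":53,"yi":76},[98,33,65,12]],"jmn":[79,{"flo":26,"vaq":10,"yxf":77},[53,24,47,71],{"cbv":62,"cm":4,"n":28},[58,3]],"owh":[[10,62,5,90],{"ieg":60,"ixa":27,"vj":87},[33,8,85,55],{"o":81}]}
After op 13 (add /owh/2/1 10): {"dg":13,"hef":[{"tv":16,"zjd":22},[4,54,48],{"ca":53,"yi":76},[98,33,65,12]],"jmn":[79,{"flo":26,"vaq":10,"yxf":77},[53,24,47,71],{"cbv":62,"cm":4,"n":28},[58,3]],"owh":[[10,62,5,90],{"ieg":60,"ixa":27,"vj":87},[33,10,8,85,55],{"o":81}]}
After op 14 (remove /owh/2): {"dg":13,"hef":[{"tv":16,"zjd":22},[4,54,48],{"ca":53,"yi":76},[98,33,65,12]],"jmn":[79,{"flo":26,"vaq":10,"yxf":77},[53,24,47,71],{"cbv":62,"cm":4,"n":28},[58,3]],"owh":[[10,62,5,90],{"ieg":60,"ixa":27,"vj":87},{"o":81}]}
After op 15 (replace /jmn/1/vaq 45): {"dg":13,"hef":[{"tv":16,"zjd":22},[4,54,48],{"ca":53,"yi":76},[98,33,65,12]],"jmn":[79,{"flo":26,"vaq":45,"yxf":77},[53,24,47,71],{"cbv":62,"cm":4,"n":28},[58,3]],"owh":[[10,62,5,90],{"ieg":60,"ixa":27,"vj":87},{"o":81}]}
Value at /jmn/1/vaq: 45

Answer: 45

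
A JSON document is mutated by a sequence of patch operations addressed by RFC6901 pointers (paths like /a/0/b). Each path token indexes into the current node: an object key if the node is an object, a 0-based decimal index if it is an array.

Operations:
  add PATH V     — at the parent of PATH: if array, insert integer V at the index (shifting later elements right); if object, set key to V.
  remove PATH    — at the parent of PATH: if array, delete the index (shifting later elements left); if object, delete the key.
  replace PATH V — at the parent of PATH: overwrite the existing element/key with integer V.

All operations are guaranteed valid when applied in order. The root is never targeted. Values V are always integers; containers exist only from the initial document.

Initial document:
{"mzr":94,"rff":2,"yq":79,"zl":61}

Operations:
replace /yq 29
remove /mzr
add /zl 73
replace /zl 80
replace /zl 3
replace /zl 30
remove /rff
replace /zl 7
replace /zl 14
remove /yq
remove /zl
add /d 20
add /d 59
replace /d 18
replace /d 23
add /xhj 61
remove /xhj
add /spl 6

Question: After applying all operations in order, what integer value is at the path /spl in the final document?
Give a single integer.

Answer: 6

Derivation:
After op 1 (replace /yq 29): {"mzr":94,"rff":2,"yq":29,"zl":61}
After op 2 (remove /mzr): {"rff":2,"yq":29,"zl":61}
After op 3 (add /zl 73): {"rff":2,"yq":29,"zl":73}
After op 4 (replace /zl 80): {"rff":2,"yq":29,"zl":80}
After op 5 (replace /zl 3): {"rff":2,"yq":29,"zl":3}
After op 6 (replace /zl 30): {"rff":2,"yq":29,"zl":30}
After op 7 (remove /rff): {"yq":29,"zl":30}
After op 8 (replace /zl 7): {"yq":29,"zl":7}
After op 9 (replace /zl 14): {"yq":29,"zl":14}
After op 10 (remove /yq): {"zl":14}
After op 11 (remove /zl): {}
After op 12 (add /d 20): {"d":20}
After op 13 (add /d 59): {"d":59}
After op 14 (replace /d 18): {"d":18}
After op 15 (replace /d 23): {"d":23}
After op 16 (add /xhj 61): {"d":23,"xhj":61}
After op 17 (remove /xhj): {"d":23}
After op 18 (add /spl 6): {"d":23,"spl":6}
Value at /spl: 6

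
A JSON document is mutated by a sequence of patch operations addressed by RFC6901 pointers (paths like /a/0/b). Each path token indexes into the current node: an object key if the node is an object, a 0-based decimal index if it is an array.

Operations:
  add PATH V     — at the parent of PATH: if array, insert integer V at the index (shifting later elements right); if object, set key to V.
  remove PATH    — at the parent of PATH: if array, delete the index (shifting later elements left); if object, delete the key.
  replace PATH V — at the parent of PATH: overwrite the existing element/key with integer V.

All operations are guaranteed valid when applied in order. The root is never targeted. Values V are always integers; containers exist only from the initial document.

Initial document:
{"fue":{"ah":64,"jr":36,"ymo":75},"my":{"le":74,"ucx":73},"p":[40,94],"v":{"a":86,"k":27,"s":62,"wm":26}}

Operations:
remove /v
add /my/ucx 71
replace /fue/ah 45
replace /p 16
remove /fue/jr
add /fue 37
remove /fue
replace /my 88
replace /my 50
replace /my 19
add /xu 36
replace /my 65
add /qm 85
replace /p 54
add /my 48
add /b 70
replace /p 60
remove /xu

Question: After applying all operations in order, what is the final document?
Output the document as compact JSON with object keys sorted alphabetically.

After op 1 (remove /v): {"fue":{"ah":64,"jr":36,"ymo":75},"my":{"le":74,"ucx":73},"p":[40,94]}
After op 2 (add /my/ucx 71): {"fue":{"ah":64,"jr":36,"ymo":75},"my":{"le":74,"ucx":71},"p":[40,94]}
After op 3 (replace /fue/ah 45): {"fue":{"ah":45,"jr":36,"ymo":75},"my":{"le":74,"ucx":71},"p":[40,94]}
After op 4 (replace /p 16): {"fue":{"ah":45,"jr":36,"ymo":75},"my":{"le":74,"ucx":71},"p":16}
After op 5 (remove /fue/jr): {"fue":{"ah":45,"ymo":75},"my":{"le":74,"ucx":71},"p":16}
After op 6 (add /fue 37): {"fue":37,"my":{"le":74,"ucx":71},"p":16}
After op 7 (remove /fue): {"my":{"le":74,"ucx":71},"p":16}
After op 8 (replace /my 88): {"my":88,"p":16}
After op 9 (replace /my 50): {"my":50,"p":16}
After op 10 (replace /my 19): {"my":19,"p":16}
After op 11 (add /xu 36): {"my":19,"p":16,"xu":36}
After op 12 (replace /my 65): {"my":65,"p":16,"xu":36}
After op 13 (add /qm 85): {"my":65,"p":16,"qm":85,"xu":36}
After op 14 (replace /p 54): {"my":65,"p":54,"qm":85,"xu":36}
After op 15 (add /my 48): {"my":48,"p":54,"qm":85,"xu":36}
After op 16 (add /b 70): {"b":70,"my":48,"p":54,"qm":85,"xu":36}
After op 17 (replace /p 60): {"b":70,"my":48,"p":60,"qm":85,"xu":36}
After op 18 (remove /xu): {"b":70,"my":48,"p":60,"qm":85}

Answer: {"b":70,"my":48,"p":60,"qm":85}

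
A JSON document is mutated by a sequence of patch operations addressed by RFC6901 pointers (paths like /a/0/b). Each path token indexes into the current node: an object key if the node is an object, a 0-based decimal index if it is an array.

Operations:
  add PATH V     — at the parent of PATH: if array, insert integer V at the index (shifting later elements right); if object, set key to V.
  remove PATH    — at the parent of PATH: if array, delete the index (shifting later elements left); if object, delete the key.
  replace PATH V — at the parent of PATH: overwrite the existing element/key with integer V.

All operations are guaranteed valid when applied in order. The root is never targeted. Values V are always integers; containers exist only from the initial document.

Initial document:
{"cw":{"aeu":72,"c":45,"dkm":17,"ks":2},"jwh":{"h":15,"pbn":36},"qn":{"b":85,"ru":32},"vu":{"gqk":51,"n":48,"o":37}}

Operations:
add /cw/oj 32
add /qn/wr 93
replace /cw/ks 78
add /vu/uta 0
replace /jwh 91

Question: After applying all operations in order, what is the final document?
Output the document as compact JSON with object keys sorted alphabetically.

After op 1 (add /cw/oj 32): {"cw":{"aeu":72,"c":45,"dkm":17,"ks":2,"oj":32},"jwh":{"h":15,"pbn":36},"qn":{"b":85,"ru":32},"vu":{"gqk":51,"n":48,"o":37}}
After op 2 (add /qn/wr 93): {"cw":{"aeu":72,"c":45,"dkm":17,"ks":2,"oj":32},"jwh":{"h":15,"pbn":36},"qn":{"b":85,"ru":32,"wr":93},"vu":{"gqk":51,"n":48,"o":37}}
After op 3 (replace /cw/ks 78): {"cw":{"aeu":72,"c":45,"dkm":17,"ks":78,"oj":32},"jwh":{"h":15,"pbn":36},"qn":{"b":85,"ru":32,"wr":93},"vu":{"gqk":51,"n":48,"o":37}}
After op 4 (add /vu/uta 0): {"cw":{"aeu":72,"c":45,"dkm":17,"ks":78,"oj":32},"jwh":{"h":15,"pbn":36},"qn":{"b":85,"ru":32,"wr":93},"vu":{"gqk":51,"n":48,"o":37,"uta":0}}
After op 5 (replace /jwh 91): {"cw":{"aeu":72,"c":45,"dkm":17,"ks":78,"oj":32},"jwh":91,"qn":{"b":85,"ru":32,"wr":93},"vu":{"gqk":51,"n":48,"o":37,"uta":0}}

Answer: {"cw":{"aeu":72,"c":45,"dkm":17,"ks":78,"oj":32},"jwh":91,"qn":{"b":85,"ru":32,"wr":93},"vu":{"gqk":51,"n":48,"o":37,"uta":0}}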